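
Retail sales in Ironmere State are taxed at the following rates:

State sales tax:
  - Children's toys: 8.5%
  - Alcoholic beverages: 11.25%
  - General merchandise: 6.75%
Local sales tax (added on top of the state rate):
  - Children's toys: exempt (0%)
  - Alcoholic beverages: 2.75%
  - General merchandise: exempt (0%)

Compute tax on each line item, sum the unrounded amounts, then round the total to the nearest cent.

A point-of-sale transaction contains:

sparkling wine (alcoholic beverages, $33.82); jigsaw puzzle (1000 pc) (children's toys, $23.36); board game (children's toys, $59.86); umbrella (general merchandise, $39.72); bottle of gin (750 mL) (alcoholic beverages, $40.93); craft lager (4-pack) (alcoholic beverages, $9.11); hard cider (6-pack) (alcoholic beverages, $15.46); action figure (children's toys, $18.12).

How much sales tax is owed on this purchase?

$25.20

Sparkling wine $33.82: alcoholic beverages → 11.25% + 2.75% local = 14% → $4.7348
Jigsaw puzzle (1000 pc) $23.36: children's toys → 8.5% + 0% local = 8.5% → $1.9856
Board game $59.86: children's toys → 8.5% + 0% local = 8.5% → $5.0881
Umbrella $39.72: general merchandise → 6.75% + 0% local = 6.75% → $2.6811
Bottle of gin (750 mL) $40.93: alcoholic beverages → 11.25% + 2.75% local = 14% → $5.7302
Craft lager (4-pack) $9.11: alcoholic beverages → 11.25% + 2.75% local = 14% → $1.2754
Hard cider (6-pack) $15.46: alcoholic beverages → 11.25% + 2.75% local = 14% → $2.1644
Action figure $18.12: children's toys → 8.5% + 0% local = 8.5% → $1.5402
Unrounded tax sum = $25.1998 → $25.20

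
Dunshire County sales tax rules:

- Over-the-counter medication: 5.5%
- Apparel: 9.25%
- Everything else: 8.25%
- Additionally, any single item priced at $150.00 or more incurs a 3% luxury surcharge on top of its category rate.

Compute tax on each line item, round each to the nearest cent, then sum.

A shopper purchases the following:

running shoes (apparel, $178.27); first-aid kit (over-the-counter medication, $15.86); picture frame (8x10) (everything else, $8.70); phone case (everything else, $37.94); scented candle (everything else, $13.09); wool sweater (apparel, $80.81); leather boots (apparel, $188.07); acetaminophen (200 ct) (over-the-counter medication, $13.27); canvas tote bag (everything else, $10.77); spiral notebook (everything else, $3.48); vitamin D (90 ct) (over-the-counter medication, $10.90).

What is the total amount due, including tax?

Running shoes $178.27: apparel → 9.25% + 3% surcharge = 12.25% → $21.84
First-aid kit $15.86: over-the-counter medication → 5.5% → $0.87
Picture frame (8x10) $8.70: everything else → 8.25% → $0.72
Phone case $37.94: everything else → 8.25% → $3.13
Scented candle $13.09: everything else → 8.25% → $1.08
Wool sweater $80.81: apparel → 9.25% → $7.47
Leather boots $188.07: apparel → 9.25% + 3% surcharge = 12.25% → $23.04
Acetaminophen (200 ct) $13.27: over-the-counter medication → 5.5% → $0.73
Canvas tote bag $10.77: everything else → 8.25% → $0.89
Spiral notebook $3.48: everything else → 8.25% → $0.29
Vitamin D (90 ct) $10.90: over-the-counter medication → 5.5% → $0.60
Subtotal = $561.16; tax = $60.66; total due = $621.82

$621.82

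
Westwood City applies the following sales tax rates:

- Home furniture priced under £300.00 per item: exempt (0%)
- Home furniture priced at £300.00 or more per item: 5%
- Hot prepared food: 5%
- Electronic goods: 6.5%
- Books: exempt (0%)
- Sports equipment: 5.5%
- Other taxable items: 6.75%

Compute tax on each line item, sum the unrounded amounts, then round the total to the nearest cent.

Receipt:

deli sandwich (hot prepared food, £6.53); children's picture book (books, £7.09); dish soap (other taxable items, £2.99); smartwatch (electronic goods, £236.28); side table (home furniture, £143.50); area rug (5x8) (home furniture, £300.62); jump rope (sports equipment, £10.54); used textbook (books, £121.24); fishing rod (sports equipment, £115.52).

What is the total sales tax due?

Deli sandwich £6.53: hot prepared food → 5% → £0.3265
Children's picture book £7.09: books → 0% → £0.00
Dish soap £2.99: other taxable items → 6.75% → £0.201825
Smartwatch £236.28: electronic goods → 6.5% → £15.3582
Side table £143.50: home furniture, under £300.00 → 0% → £0.00
Area rug (5x8) £300.62: home furniture, £300.00 or more → 5% → £15.031
Jump rope £10.54: sports equipment → 5.5% → £0.5797
Used textbook £121.24: books → 0% → £0.00
Fishing rod £115.52: sports equipment → 5.5% → £6.3536
Unrounded tax sum = £37.850825 → £37.85

£37.85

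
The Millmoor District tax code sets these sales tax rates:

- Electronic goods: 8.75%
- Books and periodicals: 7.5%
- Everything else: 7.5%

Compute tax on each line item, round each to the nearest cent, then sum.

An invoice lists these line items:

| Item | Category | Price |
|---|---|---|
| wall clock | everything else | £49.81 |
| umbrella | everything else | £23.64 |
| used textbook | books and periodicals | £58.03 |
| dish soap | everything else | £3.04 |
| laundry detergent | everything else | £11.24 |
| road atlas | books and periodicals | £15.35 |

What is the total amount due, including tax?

Wall clock £49.81: everything else → 7.5% → £3.74
Umbrella £23.64: everything else → 7.5% → £1.77
Used textbook £58.03: books and periodicals → 7.5% → £4.35
Dish soap £3.04: everything else → 7.5% → £0.23
Laundry detergent £11.24: everything else → 7.5% → £0.84
Road atlas £15.35: books and periodicals → 7.5% → £1.15
Subtotal = £161.11; tax = £12.08; total due = £173.19

£173.19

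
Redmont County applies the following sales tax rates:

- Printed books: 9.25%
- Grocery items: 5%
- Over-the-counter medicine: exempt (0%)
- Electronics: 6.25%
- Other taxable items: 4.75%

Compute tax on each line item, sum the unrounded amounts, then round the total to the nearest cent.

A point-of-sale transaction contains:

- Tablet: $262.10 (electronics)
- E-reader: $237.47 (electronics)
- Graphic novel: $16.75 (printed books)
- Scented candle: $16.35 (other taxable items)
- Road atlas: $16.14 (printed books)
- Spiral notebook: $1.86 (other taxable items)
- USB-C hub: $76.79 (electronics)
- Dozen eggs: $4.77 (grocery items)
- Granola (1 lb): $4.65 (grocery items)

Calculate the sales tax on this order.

Tablet $262.10: electronics → 6.25% → $16.38125
E-reader $237.47: electronics → 6.25% → $14.841875
Graphic novel $16.75: printed books → 9.25% → $1.549375
Scented candle $16.35: other taxable items → 4.75% → $0.776625
Road atlas $16.14: printed books → 9.25% → $1.49295
Spiral notebook $1.86: other taxable items → 4.75% → $0.08835
USB-C hub $76.79: electronics → 6.25% → $4.799375
Dozen eggs $4.77: grocery items → 5% → $0.2385
Granola (1 lb) $4.65: grocery items → 5% → $0.2325
Unrounded tax sum = $40.4008 → $40.40

$40.40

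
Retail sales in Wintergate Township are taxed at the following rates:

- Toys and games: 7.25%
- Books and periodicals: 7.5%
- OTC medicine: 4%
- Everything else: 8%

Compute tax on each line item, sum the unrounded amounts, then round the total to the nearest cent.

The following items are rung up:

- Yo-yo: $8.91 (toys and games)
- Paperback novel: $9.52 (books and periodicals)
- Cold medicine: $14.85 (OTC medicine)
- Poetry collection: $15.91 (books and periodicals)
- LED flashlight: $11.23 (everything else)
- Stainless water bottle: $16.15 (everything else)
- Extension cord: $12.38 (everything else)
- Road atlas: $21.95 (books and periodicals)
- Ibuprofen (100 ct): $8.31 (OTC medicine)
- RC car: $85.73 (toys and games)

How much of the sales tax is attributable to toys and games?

$6.86

Yo-yo $8.91: toys and games → 7.25% → $0.645975
RC car $85.73: toys and games → 7.25% → $6.215425
Tax on toys and games: unrounded sum = $6.8614 → $6.86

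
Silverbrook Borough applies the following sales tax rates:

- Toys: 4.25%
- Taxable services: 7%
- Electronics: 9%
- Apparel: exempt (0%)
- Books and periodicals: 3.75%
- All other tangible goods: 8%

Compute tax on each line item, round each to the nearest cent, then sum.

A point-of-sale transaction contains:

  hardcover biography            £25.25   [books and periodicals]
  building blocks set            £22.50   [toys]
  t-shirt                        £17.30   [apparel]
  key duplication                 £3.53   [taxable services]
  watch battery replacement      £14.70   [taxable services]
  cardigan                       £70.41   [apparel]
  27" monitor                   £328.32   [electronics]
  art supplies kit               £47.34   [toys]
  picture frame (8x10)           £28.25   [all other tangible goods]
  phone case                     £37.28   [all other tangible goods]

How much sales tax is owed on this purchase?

£39.99

Hardcover biography £25.25: books and periodicals → 3.75% → £0.95
Building blocks set £22.50: toys → 4.25% → £0.96
T-shirt £17.30: apparel → 0% → £0.00
Key duplication £3.53: taxable services → 7% → £0.25
Watch battery replacement £14.70: taxable services → 7% → £1.03
Cardigan £70.41: apparel → 0% → £0.00
27" monitor £328.32: electronics → 9% → £29.55
Art supplies kit £47.34: toys → 4.25% → £2.01
Picture frame (8x10) £28.25: all other tangible goods → 8% → £2.26
Phone case £37.28: all other tangible goods → 8% → £2.98
Total tax = £0.95 + £0.96 + £0.25 + £1.03 + £29.55 + £2.01 + £2.26 + £2.98 = £39.99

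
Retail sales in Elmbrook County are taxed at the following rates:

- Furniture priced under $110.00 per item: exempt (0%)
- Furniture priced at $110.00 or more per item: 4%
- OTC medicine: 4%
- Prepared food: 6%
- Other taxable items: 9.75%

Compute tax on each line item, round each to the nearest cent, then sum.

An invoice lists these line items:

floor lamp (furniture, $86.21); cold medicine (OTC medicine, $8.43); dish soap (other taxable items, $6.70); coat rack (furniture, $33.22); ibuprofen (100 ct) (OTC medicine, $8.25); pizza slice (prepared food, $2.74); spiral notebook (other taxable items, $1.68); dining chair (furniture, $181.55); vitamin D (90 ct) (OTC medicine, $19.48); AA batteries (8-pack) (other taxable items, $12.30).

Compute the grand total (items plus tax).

$371.44

Floor lamp $86.21: furniture, under $110.00 → 0% → $0.00
Cold medicine $8.43: OTC medicine → 4% → $0.34
Dish soap $6.70: other taxable items → 9.75% → $0.65
Coat rack $33.22: furniture, under $110.00 → 0% → $0.00
Ibuprofen (100 ct) $8.25: OTC medicine → 4% → $0.33
Pizza slice $2.74: prepared food → 6% → $0.16
Spiral notebook $1.68: other taxable items → 9.75% → $0.16
Dining chair $181.55: furniture, $110.00 or more → 4% → $7.26
Vitamin D (90 ct) $19.48: OTC medicine → 4% → $0.78
AA batteries (8-pack) $12.30: other taxable items → 9.75% → $1.20
Subtotal = $360.56; tax = $10.88; total due = $371.44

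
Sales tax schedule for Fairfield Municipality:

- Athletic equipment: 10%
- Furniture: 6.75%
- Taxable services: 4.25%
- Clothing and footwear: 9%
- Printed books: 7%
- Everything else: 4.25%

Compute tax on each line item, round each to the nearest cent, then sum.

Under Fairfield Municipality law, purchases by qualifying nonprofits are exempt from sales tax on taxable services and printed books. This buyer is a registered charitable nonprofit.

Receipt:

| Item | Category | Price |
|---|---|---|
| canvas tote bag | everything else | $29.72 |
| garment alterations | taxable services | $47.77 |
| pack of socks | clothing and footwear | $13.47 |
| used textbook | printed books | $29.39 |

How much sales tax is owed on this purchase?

Canvas tote bag $29.72: everything else → 4.25% → $1.26
Garment alterations $47.77: taxable services, buyer-exempt → 0% → $0.00
Pack of socks $13.47: clothing and footwear → 9% → $1.21
Used textbook $29.39: printed books, buyer-exempt → 0% → $0.00
Total tax = $1.26 + $1.21 = $2.47

$2.47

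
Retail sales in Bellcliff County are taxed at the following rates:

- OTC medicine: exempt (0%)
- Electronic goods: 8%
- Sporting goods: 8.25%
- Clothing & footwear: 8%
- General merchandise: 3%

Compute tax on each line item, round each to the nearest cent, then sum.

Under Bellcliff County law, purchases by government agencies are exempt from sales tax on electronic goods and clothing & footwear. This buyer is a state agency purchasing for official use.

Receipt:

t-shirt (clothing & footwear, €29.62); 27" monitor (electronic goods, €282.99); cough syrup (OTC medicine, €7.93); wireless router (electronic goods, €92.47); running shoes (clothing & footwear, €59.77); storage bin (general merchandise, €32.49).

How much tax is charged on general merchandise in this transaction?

Storage bin €32.49: general merchandise → 3% → €0.97
Tax on general merchandise = €0.97

€0.97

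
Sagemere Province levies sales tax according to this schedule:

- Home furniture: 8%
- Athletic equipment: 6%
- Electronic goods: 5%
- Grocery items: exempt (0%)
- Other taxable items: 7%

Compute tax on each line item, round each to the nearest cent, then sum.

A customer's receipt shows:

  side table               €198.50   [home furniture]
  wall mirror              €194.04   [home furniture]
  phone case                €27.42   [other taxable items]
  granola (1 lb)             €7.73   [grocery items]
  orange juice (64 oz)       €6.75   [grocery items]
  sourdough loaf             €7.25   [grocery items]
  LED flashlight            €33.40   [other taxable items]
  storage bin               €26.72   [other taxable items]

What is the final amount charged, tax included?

€539.34

Side table €198.50: home furniture → 8% → €15.88
Wall mirror €194.04: home furniture → 8% → €15.52
Phone case €27.42: other taxable items → 7% → €1.92
Granola (1 lb) €7.73: grocery items → 0% → €0.00
Orange juice (64 oz) €6.75: grocery items → 0% → €0.00
Sourdough loaf €7.25: grocery items → 0% → €0.00
LED flashlight €33.40: other taxable items → 7% → €2.34
Storage bin €26.72: other taxable items → 7% → €1.87
Subtotal = €501.81; tax = €37.53; total due = €539.34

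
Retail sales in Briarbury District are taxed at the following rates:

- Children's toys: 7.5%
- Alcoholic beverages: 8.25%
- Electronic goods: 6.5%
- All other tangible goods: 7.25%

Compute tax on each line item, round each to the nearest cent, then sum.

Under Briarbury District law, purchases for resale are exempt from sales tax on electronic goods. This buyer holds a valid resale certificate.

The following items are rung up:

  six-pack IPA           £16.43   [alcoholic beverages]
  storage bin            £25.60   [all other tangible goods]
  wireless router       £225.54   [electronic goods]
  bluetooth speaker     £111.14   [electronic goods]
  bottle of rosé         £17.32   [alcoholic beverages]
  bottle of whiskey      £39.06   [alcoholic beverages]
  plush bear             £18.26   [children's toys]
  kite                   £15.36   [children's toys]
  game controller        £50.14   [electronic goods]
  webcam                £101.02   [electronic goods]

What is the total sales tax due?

£10.39

Six-pack IPA £16.43: alcoholic beverages → 8.25% → £1.36
Storage bin £25.60: all other tangible goods → 7.25% → £1.86
Wireless router £225.54: electronic goods, buyer-exempt → 0% → £0.00
Bluetooth speaker £111.14: electronic goods, buyer-exempt → 0% → £0.00
Bottle of rosé £17.32: alcoholic beverages → 8.25% → £1.43
Bottle of whiskey £39.06: alcoholic beverages → 8.25% → £3.22
Plush bear £18.26: children's toys → 7.5% → £1.37
Kite £15.36: children's toys → 7.5% → £1.15
Game controller £50.14: electronic goods, buyer-exempt → 0% → £0.00
Webcam £101.02: electronic goods, buyer-exempt → 0% → £0.00
Total tax = £1.36 + £1.86 + £1.43 + £3.22 + £1.37 + £1.15 = £10.39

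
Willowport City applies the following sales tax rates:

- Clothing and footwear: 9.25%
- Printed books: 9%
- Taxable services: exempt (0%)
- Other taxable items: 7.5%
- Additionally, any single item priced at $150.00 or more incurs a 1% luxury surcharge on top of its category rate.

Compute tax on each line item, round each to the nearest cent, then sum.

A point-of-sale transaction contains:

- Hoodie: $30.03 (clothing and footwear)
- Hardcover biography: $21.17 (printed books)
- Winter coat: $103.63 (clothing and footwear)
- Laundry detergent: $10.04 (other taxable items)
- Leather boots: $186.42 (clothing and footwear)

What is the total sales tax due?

Hoodie $30.03: clothing and footwear → 9.25% → $2.78
Hardcover biography $21.17: printed books → 9% → $1.91
Winter coat $103.63: clothing and footwear → 9.25% → $9.59
Laundry detergent $10.04: other taxable items → 7.5% → $0.75
Leather boots $186.42: clothing and footwear → 9.25% + 1% surcharge = 10.25% → $19.11
Total tax = $2.78 + $1.91 + $9.59 + $0.75 + $19.11 = $34.14

$34.14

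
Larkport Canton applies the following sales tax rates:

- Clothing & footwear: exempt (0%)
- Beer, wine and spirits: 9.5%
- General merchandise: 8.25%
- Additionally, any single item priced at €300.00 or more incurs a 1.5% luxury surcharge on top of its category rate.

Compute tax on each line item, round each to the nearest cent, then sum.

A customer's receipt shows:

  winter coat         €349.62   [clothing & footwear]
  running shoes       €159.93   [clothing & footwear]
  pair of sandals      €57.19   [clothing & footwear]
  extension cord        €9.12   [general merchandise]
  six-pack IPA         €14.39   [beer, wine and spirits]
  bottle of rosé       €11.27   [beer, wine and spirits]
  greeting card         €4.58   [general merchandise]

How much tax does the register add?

€8.81

Winter coat €349.62: clothing & footwear → 0% + 1.5% surcharge = 1.5% → €5.24
Running shoes €159.93: clothing & footwear → 0% → €0.00
Pair of sandals €57.19: clothing & footwear → 0% → €0.00
Extension cord €9.12: general merchandise → 8.25% → €0.75
Six-pack IPA €14.39: beer, wine and spirits → 9.5% → €1.37
Bottle of rosé €11.27: beer, wine and spirits → 9.5% → €1.07
Greeting card €4.58: general merchandise → 8.25% → €0.38
Total tax = €5.24 + €0.75 + €1.37 + €1.07 + €0.38 = €8.81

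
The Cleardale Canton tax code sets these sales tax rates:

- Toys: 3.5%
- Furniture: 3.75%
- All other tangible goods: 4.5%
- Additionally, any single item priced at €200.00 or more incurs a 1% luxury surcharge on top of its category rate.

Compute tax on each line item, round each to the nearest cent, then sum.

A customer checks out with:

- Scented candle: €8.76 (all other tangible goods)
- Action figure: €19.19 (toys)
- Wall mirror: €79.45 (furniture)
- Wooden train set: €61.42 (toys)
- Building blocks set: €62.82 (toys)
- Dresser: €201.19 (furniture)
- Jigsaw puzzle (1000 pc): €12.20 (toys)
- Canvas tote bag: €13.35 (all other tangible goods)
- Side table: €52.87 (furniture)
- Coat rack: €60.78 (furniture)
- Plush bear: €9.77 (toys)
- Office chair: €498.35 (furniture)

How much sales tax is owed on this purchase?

€47.25

Scented candle €8.76: all other tangible goods → 4.5% → €0.39
Action figure €19.19: toys → 3.5% → €0.67
Wall mirror €79.45: furniture → 3.75% → €2.98
Wooden train set €61.42: toys → 3.5% → €2.15
Building blocks set €62.82: toys → 3.5% → €2.20
Dresser €201.19: furniture → 3.75% + 1% surcharge = 4.75% → €9.56
Jigsaw puzzle (1000 pc) €12.20: toys → 3.5% → €0.43
Canvas tote bag €13.35: all other tangible goods → 4.5% → €0.60
Side table €52.87: furniture → 3.75% → €1.98
Coat rack €60.78: furniture → 3.75% → €2.28
Plush bear €9.77: toys → 3.5% → €0.34
Office chair €498.35: furniture → 3.75% + 1% surcharge = 4.75% → €23.67
Total tax = €0.39 + €0.67 + €2.98 + €2.15 + €2.20 + €9.56 + €0.43 + €0.60 + €1.98 + €2.28 + €0.34 + €23.67 = €47.25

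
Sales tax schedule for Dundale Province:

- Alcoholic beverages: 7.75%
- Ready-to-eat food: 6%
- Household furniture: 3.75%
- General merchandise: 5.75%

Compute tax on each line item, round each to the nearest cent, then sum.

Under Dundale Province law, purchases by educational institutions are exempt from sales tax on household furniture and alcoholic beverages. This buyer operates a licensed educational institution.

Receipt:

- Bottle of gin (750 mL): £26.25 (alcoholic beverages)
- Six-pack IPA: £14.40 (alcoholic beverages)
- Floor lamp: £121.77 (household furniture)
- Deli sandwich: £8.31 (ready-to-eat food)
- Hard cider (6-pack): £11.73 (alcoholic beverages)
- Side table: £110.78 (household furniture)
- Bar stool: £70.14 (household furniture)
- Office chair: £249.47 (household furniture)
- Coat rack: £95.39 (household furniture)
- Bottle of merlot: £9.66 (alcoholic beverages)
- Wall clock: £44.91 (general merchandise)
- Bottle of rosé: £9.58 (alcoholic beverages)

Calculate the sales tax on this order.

£3.08

Bottle of gin (750 mL) £26.25: alcoholic beverages, buyer-exempt → 0% → £0.00
Six-pack IPA £14.40: alcoholic beverages, buyer-exempt → 0% → £0.00
Floor lamp £121.77: household furniture, buyer-exempt → 0% → £0.00
Deli sandwich £8.31: ready-to-eat food → 6% → £0.50
Hard cider (6-pack) £11.73: alcoholic beverages, buyer-exempt → 0% → £0.00
Side table £110.78: household furniture, buyer-exempt → 0% → £0.00
Bar stool £70.14: household furniture, buyer-exempt → 0% → £0.00
Office chair £249.47: household furniture, buyer-exempt → 0% → £0.00
Coat rack £95.39: household furniture, buyer-exempt → 0% → £0.00
Bottle of merlot £9.66: alcoholic beverages, buyer-exempt → 0% → £0.00
Wall clock £44.91: general merchandise → 5.75% → £2.58
Bottle of rosé £9.58: alcoholic beverages, buyer-exempt → 0% → £0.00
Total tax = £0.50 + £2.58 = £3.08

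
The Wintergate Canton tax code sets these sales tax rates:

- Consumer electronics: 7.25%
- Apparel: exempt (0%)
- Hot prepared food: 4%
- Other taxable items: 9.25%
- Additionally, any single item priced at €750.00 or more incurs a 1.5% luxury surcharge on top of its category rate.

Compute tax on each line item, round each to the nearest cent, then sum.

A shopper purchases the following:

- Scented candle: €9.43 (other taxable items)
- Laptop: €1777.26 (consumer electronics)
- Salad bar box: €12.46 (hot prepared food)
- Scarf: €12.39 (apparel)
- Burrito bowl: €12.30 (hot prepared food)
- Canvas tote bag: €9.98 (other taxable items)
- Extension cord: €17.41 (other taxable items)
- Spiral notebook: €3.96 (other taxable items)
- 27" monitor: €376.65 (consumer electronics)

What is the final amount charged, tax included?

Scented candle €9.43: other taxable items → 9.25% → €0.87
Laptop €1777.26: consumer electronics → 7.25% + 1.5% surcharge = 8.75% → €155.51
Salad bar box €12.46: hot prepared food → 4% → €0.50
Scarf €12.39: apparel → 0% → €0.00
Burrito bowl €12.30: hot prepared food → 4% → €0.49
Canvas tote bag €9.98: other taxable items → 9.25% → €0.92
Extension cord €17.41: other taxable items → 9.25% → €1.61
Spiral notebook €3.96: other taxable items → 9.25% → €0.37
27" monitor €376.65: consumer electronics → 7.25% → €27.31
Subtotal = €2231.84; tax = €187.58; total due = €2419.42

€2419.42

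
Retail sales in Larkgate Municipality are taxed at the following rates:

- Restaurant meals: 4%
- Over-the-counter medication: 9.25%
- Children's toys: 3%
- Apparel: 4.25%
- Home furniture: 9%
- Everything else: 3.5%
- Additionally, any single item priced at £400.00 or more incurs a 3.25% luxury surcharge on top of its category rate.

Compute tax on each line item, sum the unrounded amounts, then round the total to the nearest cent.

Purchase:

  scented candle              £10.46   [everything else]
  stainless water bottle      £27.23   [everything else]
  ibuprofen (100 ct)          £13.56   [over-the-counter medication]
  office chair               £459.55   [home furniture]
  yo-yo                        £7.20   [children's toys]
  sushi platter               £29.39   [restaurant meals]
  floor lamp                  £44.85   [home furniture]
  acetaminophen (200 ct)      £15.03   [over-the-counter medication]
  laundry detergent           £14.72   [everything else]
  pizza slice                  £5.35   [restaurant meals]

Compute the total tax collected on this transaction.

Scented candle £10.46: everything else → 3.5% → £0.3661
Stainless water bottle £27.23: everything else → 3.5% → £0.95305
Ibuprofen (100 ct) £13.56: over-the-counter medication → 9.25% → £1.2543
Office chair £459.55: home furniture → 9% + 3.25% surcharge = 12.25% → £56.294875
Yo-yo £7.20: children's toys → 3% → £0.216
Sushi platter £29.39: restaurant meals → 4% → £1.1756
Floor lamp £44.85: home furniture → 9% → £4.0365
Acetaminophen (200 ct) £15.03: over-the-counter medication → 9.25% → £1.390275
Laundry detergent £14.72: everything else → 3.5% → £0.5152
Pizza slice £5.35: restaurant meals → 4% → £0.214
Unrounded tax sum = £66.4159 → £66.42

£66.42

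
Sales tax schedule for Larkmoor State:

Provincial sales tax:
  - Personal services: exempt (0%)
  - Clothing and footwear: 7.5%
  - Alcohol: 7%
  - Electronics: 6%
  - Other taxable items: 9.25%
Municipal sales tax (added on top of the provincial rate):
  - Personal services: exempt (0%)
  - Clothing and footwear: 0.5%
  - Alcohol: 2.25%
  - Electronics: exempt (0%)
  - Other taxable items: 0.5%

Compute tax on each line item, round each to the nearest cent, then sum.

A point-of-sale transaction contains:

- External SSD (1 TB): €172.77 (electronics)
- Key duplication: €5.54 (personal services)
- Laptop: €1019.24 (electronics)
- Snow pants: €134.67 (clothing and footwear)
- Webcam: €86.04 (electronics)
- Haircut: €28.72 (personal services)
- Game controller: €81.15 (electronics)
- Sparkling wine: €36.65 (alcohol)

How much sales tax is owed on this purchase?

€95.71

External SSD (1 TB) €172.77: electronics → 6% + 0% municipal = 6% → €10.37
Key duplication €5.54: personal services → 0% + 0% municipal = 0% → €0.00
Laptop €1019.24: electronics → 6% + 0% municipal = 6% → €61.15
Snow pants €134.67: clothing and footwear → 7.5% + 0.5% municipal = 8% → €10.77
Webcam €86.04: electronics → 6% + 0% municipal = 6% → €5.16
Haircut €28.72: personal services → 0% + 0% municipal = 0% → €0.00
Game controller €81.15: electronics → 6% + 0% municipal = 6% → €4.87
Sparkling wine €36.65: alcohol → 7% + 2.25% municipal = 9.25% → €3.39
Total tax = €10.37 + €61.15 + €10.77 + €5.16 + €4.87 + €3.39 = €95.71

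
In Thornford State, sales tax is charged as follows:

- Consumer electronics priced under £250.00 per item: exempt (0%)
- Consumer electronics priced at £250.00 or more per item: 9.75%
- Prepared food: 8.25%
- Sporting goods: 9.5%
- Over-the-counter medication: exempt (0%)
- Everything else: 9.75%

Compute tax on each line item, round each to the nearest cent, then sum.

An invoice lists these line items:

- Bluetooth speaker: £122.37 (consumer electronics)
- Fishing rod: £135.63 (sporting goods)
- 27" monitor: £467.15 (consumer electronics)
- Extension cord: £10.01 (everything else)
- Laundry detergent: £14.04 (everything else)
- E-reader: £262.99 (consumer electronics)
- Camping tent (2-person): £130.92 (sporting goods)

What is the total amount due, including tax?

Bluetooth speaker £122.37: consumer electronics, under £250.00 → 0% → £0.00
Fishing rod £135.63: sporting goods → 9.5% → £12.88
27" monitor £467.15: consumer electronics, £250.00 or more → 9.75% → £45.55
Extension cord £10.01: everything else → 9.75% → £0.98
Laundry detergent £14.04: everything else → 9.75% → £1.37
E-reader £262.99: consumer electronics, £250.00 or more → 9.75% → £25.64
Camping tent (2-person) £130.92: sporting goods → 9.5% → £12.44
Subtotal = £1143.11; tax = £98.86; total due = £1241.97

£1241.97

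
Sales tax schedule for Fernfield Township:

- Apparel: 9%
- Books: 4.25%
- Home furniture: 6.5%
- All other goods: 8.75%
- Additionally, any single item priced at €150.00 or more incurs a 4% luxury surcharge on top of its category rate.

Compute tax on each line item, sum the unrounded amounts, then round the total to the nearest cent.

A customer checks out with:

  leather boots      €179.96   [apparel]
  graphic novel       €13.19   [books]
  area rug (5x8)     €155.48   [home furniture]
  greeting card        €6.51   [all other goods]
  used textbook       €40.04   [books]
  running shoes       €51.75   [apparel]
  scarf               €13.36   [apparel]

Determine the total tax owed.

Leather boots €179.96: apparel → 9% + 4% surcharge = 13% → €23.3948
Graphic novel €13.19: books → 4.25% → €0.560575
Area rug (5x8) €155.48: home furniture → 6.5% + 4% surcharge = 10.5% → €16.3254
Greeting card €6.51: all other goods → 8.75% → €0.569625
Used textbook €40.04: books → 4.25% → €1.7017
Running shoes €51.75: apparel → 9% → €4.6575
Scarf €13.36: apparel → 9% → €1.2024
Unrounded tax sum = €48.412 → €48.41

€48.41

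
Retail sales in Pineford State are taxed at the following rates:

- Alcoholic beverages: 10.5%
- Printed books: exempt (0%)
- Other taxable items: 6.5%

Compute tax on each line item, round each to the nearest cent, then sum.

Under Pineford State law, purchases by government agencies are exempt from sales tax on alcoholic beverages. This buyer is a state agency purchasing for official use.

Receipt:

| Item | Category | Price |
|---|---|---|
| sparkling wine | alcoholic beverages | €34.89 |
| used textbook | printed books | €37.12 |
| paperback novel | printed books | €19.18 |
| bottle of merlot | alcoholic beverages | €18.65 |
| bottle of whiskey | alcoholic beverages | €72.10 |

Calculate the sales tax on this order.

€0.00

Sparkling wine €34.89: alcoholic beverages, buyer-exempt → 0% → €0.00
Used textbook €37.12: printed books → 0% → €0.00
Paperback novel €19.18: printed books → 0% → €0.00
Bottle of merlot €18.65: alcoholic beverages, buyer-exempt → 0% → €0.00
Bottle of whiskey €72.10: alcoholic beverages, buyer-exempt → 0% → €0.00
Total tax = €0.00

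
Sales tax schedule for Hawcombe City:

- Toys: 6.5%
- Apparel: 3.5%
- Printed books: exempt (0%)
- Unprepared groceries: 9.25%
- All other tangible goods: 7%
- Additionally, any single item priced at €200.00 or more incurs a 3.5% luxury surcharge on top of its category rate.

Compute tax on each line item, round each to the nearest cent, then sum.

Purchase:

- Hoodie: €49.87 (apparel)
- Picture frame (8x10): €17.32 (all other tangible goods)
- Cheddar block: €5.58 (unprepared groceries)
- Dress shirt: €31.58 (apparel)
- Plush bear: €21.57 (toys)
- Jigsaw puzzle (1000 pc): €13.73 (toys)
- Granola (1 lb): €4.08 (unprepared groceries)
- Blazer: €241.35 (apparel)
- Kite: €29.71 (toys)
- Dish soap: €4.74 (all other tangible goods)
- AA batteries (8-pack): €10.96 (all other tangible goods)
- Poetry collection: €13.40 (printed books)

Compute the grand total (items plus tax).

Hoodie €49.87: apparel → 3.5% → €1.75
Picture frame (8x10) €17.32: all other tangible goods → 7% → €1.21
Cheddar block €5.58: unprepared groceries → 9.25% → €0.52
Dress shirt €31.58: apparel → 3.5% → €1.11
Plush bear €21.57: toys → 6.5% → €1.40
Jigsaw puzzle (1000 pc) €13.73: toys → 6.5% → €0.89
Granola (1 lb) €4.08: unprepared groceries → 9.25% → €0.38
Blazer €241.35: apparel → 3.5% + 3.5% surcharge = 7% → €16.89
Kite €29.71: toys → 6.5% → €1.93
Dish soap €4.74: all other tangible goods → 7% → €0.33
AA batteries (8-pack) €10.96: all other tangible goods → 7% → €0.77
Poetry collection €13.40: printed books → 0% → €0.00
Subtotal = €443.89; tax = €27.18; total due = €471.07

€471.07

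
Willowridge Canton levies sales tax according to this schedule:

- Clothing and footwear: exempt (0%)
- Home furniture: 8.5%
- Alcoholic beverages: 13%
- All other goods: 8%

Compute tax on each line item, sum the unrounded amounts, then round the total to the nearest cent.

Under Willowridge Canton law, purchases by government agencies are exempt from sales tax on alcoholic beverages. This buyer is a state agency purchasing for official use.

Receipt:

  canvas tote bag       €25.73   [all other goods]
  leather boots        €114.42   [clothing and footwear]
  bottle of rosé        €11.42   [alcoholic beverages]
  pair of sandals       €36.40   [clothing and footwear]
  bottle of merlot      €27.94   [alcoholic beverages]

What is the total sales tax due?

€2.06

Canvas tote bag €25.73: all other goods → 8% → €2.0584
Leather boots €114.42: clothing and footwear → 0% → €0.00
Bottle of rosé €11.42: alcoholic beverages, buyer-exempt → 0% → €0.00
Pair of sandals €36.40: clothing and footwear → 0% → €0.00
Bottle of merlot €27.94: alcoholic beverages, buyer-exempt → 0% → €0.00
Unrounded tax sum = €2.0584 → €2.06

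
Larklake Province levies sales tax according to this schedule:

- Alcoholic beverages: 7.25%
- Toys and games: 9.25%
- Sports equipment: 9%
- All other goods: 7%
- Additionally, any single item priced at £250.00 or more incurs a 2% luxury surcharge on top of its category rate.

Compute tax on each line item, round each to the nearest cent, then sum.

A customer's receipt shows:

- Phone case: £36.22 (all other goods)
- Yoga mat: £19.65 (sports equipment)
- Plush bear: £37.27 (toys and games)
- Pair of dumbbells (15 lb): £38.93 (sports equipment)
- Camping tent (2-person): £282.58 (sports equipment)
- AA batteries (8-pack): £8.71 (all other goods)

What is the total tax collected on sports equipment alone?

£36.35

Yoga mat £19.65: sports equipment → 9% → £1.77
Pair of dumbbells (15 lb) £38.93: sports equipment → 9% → £3.50
Camping tent (2-person) £282.58: sports equipment → 9% + 2% surcharge = 11% → £31.08
Tax on sports equipment = £1.77 + £3.50 + £31.08 = £36.35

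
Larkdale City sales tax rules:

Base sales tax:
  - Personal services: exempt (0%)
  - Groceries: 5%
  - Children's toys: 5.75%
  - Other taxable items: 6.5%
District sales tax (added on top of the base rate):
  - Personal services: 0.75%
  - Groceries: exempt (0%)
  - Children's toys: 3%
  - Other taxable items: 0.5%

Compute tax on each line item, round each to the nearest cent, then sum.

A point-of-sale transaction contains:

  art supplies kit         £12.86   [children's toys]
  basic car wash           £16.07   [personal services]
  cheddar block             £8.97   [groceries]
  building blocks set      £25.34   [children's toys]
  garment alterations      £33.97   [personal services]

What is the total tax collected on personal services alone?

£0.37

Basic car wash £16.07: personal services → 0% + 0.75% district = 0.75% → £0.12
Garment alterations £33.97: personal services → 0% + 0.75% district = 0.75% → £0.25
Tax on personal services = £0.12 + £0.25 = £0.37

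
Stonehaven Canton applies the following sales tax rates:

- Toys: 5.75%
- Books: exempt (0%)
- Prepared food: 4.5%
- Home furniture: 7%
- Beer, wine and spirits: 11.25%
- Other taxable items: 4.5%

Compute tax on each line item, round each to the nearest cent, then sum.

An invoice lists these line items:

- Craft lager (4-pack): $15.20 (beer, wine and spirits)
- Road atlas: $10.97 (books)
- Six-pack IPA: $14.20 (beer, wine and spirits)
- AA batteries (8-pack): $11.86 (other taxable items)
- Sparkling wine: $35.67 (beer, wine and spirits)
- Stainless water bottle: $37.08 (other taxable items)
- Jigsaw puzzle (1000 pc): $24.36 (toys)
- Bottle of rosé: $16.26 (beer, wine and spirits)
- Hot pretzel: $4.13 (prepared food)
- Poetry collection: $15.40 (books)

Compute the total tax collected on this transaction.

$12.94

Craft lager (4-pack) $15.20: beer, wine and spirits → 11.25% → $1.71
Road atlas $10.97: books → 0% → $0.00
Six-pack IPA $14.20: beer, wine and spirits → 11.25% → $1.60
AA batteries (8-pack) $11.86: other taxable items → 4.5% → $0.53
Sparkling wine $35.67: beer, wine and spirits → 11.25% → $4.01
Stainless water bottle $37.08: other taxable items → 4.5% → $1.67
Jigsaw puzzle (1000 pc) $24.36: toys → 5.75% → $1.40
Bottle of rosé $16.26: beer, wine and spirits → 11.25% → $1.83
Hot pretzel $4.13: prepared food → 4.5% → $0.19
Poetry collection $15.40: books → 0% → $0.00
Total tax = $1.71 + $1.60 + $0.53 + $4.01 + $1.67 + $1.40 + $1.83 + $0.19 = $12.94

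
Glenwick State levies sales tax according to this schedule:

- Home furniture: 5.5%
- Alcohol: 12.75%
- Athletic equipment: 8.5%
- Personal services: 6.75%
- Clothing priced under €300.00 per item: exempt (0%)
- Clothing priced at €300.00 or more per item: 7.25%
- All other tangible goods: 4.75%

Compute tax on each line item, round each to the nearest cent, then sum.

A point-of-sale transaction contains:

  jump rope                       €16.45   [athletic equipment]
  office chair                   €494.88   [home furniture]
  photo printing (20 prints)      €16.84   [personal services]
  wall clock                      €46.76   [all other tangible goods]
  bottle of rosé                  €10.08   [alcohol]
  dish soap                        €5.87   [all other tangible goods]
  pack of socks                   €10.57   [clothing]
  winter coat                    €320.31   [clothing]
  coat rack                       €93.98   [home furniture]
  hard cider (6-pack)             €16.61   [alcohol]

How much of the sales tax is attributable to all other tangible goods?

€2.50

Wall clock €46.76: all other tangible goods → 4.75% → €2.22
Dish soap €5.87: all other tangible goods → 4.75% → €0.28
Tax on all other tangible goods = €2.22 + €0.28 = €2.50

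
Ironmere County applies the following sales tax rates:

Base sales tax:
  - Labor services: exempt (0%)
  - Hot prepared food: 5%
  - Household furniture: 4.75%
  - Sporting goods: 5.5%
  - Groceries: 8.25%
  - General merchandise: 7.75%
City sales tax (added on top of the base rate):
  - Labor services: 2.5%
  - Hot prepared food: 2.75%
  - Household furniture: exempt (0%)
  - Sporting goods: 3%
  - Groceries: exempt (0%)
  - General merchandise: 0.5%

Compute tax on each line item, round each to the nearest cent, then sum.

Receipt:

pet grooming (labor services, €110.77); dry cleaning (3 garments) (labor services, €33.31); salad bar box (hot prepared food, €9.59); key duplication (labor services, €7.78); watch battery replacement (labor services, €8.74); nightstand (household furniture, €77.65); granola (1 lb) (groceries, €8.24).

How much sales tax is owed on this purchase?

€9.12

Pet grooming €110.77: labor services → 0% + 2.5% city = 2.5% → €2.77
Dry cleaning (3 garments) €33.31: labor services → 0% + 2.5% city = 2.5% → €0.83
Salad bar box €9.59: hot prepared food → 5% + 2.75% city = 7.75% → €0.74
Key duplication €7.78: labor services → 0% + 2.5% city = 2.5% → €0.19
Watch battery replacement €8.74: labor services → 0% + 2.5% city = 2.5% → €0.22
Nightstand €77.65: household furniture → 4.75% + 0% city = 4.75% → €3.69
Granola (1 lb) €8.24: groceries → 8.25% + 0% city = 8.25% → €0.68
Total tax = €2.77 + €0.83 + €0.74 + €0.19 + €0.22 + €3.69 + €0.68 = €9.12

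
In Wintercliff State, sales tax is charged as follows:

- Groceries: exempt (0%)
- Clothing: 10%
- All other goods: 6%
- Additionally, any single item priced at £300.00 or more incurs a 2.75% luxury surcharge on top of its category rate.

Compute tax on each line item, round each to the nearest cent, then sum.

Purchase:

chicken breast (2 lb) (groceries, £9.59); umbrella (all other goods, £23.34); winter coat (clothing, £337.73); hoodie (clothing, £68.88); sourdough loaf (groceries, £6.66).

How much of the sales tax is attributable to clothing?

Winter coat £337.73: clothing → 10% + 2.75% surcharge = 12.75% → £43.06
Hoodie £68.88: clothing → 10% → £6.89
Tax on clothing = £43.06 + £6.89 = £49.95

£49.95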